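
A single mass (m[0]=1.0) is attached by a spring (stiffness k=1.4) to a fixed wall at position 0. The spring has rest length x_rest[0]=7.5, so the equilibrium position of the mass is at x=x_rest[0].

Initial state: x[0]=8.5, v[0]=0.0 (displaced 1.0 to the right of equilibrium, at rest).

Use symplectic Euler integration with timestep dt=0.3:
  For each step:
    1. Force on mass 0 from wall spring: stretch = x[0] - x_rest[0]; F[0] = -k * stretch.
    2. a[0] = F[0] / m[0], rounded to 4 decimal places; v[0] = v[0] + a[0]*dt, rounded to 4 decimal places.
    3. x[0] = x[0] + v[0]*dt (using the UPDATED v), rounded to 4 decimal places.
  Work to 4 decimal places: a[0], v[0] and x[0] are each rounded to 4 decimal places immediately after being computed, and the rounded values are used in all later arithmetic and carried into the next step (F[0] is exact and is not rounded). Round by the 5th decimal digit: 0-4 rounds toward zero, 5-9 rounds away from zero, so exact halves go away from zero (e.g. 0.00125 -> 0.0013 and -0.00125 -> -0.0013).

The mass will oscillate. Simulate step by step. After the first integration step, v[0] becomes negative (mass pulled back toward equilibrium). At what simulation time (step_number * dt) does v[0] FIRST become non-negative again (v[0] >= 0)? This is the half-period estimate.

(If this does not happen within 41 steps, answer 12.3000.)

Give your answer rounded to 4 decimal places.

Step 0: x=[8.5000] v=[0.0000]
Step 1: x=[8.3740] v=[-0.4200]
Step 2: x=[8.1379] v=[-0.7871]
Step 3: x=[7.8214] v=[-1.0550]
Step 4: x=[7.4644] v=[-1.1900]
Step 5: x=[7.1119] v=[-1.1751]
Step 6: x=[6.8083] v=[-1.0121]
Step 7: x=[6.5918] v=[-0.7216]
Step 8: x=[6.4897] v=[-0.3402]
Step 9: x=[6.5149] v=[0.0841]
First v>=0 after going negative at step 9, time=2.7000

Answer: 2.7000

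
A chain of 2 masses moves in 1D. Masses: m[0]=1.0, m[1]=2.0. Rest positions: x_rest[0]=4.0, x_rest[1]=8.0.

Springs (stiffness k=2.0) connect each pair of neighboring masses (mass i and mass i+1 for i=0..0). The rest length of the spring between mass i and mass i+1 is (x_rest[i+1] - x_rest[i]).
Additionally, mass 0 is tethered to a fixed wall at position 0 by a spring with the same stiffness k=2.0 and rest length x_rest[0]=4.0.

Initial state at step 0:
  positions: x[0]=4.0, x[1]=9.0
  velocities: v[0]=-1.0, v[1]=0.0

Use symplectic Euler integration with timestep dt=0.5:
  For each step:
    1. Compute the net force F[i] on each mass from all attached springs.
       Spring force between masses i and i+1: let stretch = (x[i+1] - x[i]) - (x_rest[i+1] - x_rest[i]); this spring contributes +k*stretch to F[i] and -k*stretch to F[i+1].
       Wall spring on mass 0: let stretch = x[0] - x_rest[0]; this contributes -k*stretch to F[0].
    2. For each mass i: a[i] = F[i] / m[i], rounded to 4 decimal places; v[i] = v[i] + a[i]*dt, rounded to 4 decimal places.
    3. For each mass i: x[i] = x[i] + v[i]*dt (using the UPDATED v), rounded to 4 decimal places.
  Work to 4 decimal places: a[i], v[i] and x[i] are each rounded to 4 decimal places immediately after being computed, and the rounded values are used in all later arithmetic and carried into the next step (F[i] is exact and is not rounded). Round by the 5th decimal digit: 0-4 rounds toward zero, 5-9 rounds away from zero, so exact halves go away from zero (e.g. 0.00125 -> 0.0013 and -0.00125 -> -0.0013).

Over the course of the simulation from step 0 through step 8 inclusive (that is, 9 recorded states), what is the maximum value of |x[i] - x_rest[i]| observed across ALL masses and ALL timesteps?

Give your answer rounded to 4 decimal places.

Answer: 1.1102

Derivation:
Step 0: x=[4.0000 9.0000] v=[-1.0000 0.0000]
Step 1: x=[4.0000 8.7500] v=[0.0000 -0.5000]
Step 2: x=[4.3750 8.3125] v=[0.7500 -0.8750]
Step 3: x=[4.5313 7.8906] v=[0.3125 -0.8438]
Step 4: x=[4.1016 7.6289] v=[-0.8595 -0.5235]
Step 5: x=[3.3847 7.4853] v=[-1.4338 -0.2872]
Step 6: x=[3.0258 7.3166] v=[-0.7179 -0.3375]
Step 7: x=[3.2994 7.0752] v=[0.5471 -0.4829]
Step 8: x=[3.8112 6.8898] v=[1.0235 -0.3708]
Max displacement = 1.1102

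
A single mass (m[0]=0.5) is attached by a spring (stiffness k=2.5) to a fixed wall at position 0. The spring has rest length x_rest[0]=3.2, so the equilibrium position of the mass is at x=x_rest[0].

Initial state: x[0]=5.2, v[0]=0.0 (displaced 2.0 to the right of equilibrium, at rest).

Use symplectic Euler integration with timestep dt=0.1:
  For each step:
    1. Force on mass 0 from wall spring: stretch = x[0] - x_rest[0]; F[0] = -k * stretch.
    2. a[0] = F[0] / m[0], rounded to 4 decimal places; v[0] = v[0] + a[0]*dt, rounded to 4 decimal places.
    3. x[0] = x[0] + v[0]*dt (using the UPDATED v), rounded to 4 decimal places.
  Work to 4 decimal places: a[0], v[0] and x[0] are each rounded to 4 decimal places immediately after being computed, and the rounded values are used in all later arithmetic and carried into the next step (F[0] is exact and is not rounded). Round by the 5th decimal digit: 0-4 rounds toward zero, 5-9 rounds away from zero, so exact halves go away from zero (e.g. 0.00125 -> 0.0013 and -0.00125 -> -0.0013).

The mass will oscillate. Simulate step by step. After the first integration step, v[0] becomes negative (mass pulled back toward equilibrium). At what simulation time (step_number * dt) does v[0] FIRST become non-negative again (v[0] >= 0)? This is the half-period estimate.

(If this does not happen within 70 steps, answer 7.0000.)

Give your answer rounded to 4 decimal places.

Step 0: x=[5.2000] v=[0.0000]
Step 1: x=[5.1000] v=[-1.0000]
Step 2: x=[4.9050] v=[-1.9500]
Step 3: x=[4.6248] v=[-2.8025]
Step 4: x=[4.2733] v=[-3.5149]
Step 5: x=[3.8681] v=[-4.0516]
Step 6: x=[3.4295] v=[-4.3857]
Step 7: x=[2.9795] v=[-4.5005]
Step 8: x=[2.5405] v=[-4.3903]
Step 9: x=[2.1344] v=[-4.0606]
Step 10: x=[1.7816] v=[-3.5278]
Step 11: x=[1.4997] v=[-2.8186]
Step 12: x=[1.3029] v=[-1.9685]
Step 13: x=[1.2009] v=[-1.0200]
Step 14: x=[1.1989] v=[-0.0205]
Step 15: x=[1.2969] v=[0.9801]
First v>=0 after going negative at step 15, time=1.5000

Answer: 1.5000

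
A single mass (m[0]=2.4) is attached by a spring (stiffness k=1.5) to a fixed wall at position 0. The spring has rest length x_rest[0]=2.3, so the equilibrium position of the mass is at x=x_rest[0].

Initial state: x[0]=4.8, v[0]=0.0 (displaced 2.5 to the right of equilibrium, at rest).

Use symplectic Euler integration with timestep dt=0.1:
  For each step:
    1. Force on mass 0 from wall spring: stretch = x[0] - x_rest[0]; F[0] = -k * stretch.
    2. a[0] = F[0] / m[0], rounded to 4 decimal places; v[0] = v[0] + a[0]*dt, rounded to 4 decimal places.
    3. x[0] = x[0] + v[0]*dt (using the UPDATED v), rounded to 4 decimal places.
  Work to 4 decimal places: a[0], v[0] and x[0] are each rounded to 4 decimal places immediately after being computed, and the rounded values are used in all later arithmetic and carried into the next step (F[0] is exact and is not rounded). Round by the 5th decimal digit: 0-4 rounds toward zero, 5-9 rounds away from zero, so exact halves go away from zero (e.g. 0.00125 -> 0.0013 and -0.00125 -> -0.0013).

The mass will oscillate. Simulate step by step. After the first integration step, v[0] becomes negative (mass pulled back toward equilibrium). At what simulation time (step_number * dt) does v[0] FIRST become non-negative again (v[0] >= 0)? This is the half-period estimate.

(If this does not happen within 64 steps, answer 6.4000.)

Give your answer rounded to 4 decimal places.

Answer: 4.0000

Derivation:
Step 0: x=[4.8000] v=[0.0000]
Step 1: x=[4.7844] v=[-0.1563]
Step 2: x=[4.7532] v=[-0.3116]
Step 3: x=[4.7067] v=[-0.4649]
Step 4: x=[4.6452] v=[-0.6153]
Step 5: x=[4.5690] v=[-0.7619]
Step 6: x=[4.4786] v=[-0.9037]
Step 7: x=[4.3746] v=[-1.0399]
Step 8: x=[4.2576] v=[-1.1696]
Step 9: x=[4.1284] v=[-1.2920]
Step 10: x=[3.9878] v=[-1.4063]
Step 11: x=[3.8366] v=[-1.5118]
Step 12: x=[3.6758] v=[-1.6078]
Step 13: x=[3.5064] v=[-1.6938]
Step 14: x=[3.3295] v=[-1.7692]
Step 15: x=[3.1462] v=[-1.8335]
Step 16: x=[2.9576] v=[-1.8864]
Step 17: x=[2.7649] v=[-1.9275]
Step 18: x=[2.5692] v=[-1.9566]
Step 19: x=[2.3719] v=[-1.9734]
Step 20: x=[2.1741] v=[-1.9779]
Step 21: x=[1.9771] v=[-1.9700]
Step 22: x=[1.7821] v=[-1.9498]
Step 23: x=[1.5904] v=[-1.9174]
Step 24: x=[1.4031] v=[-1.8731]
Step 25: x=[1.2214] v=[-1.8170]
Step 26: x=[1.0464] v=[-1.7496]
Step 27: x=[0.8793] v=[-1.6713]
Step 28: x=[0.7211] v=[-1.5825]
Step 29: x=[0.5727] v=[-1.4838]
Step 30: x=[0.4351] v=[-1.3758]
Step 31: x=[0.3092] v=[-1.2592]
Step 32: x=[0.1957] v=[-1.1348]
Step 33: x=[0.0954] v=[-1.0033]
Step 34: x=[0.0089] v=[-0.8655]
Step 35: x=[-0.0633] v=[-0.7223]
Step 36: x=[-0.1208] v=[-0.5746]
Step 37: x=[-0.1631] v=[-0.4233]
Step 38: x=[-0.1900] v=[-0.2694]
Step 39: x=[-0.2014] v=[-0.1138]
Step 40: x=[-0.1972] v=[0.0425]
First v>=0 after going negative at step 40, time=4.0000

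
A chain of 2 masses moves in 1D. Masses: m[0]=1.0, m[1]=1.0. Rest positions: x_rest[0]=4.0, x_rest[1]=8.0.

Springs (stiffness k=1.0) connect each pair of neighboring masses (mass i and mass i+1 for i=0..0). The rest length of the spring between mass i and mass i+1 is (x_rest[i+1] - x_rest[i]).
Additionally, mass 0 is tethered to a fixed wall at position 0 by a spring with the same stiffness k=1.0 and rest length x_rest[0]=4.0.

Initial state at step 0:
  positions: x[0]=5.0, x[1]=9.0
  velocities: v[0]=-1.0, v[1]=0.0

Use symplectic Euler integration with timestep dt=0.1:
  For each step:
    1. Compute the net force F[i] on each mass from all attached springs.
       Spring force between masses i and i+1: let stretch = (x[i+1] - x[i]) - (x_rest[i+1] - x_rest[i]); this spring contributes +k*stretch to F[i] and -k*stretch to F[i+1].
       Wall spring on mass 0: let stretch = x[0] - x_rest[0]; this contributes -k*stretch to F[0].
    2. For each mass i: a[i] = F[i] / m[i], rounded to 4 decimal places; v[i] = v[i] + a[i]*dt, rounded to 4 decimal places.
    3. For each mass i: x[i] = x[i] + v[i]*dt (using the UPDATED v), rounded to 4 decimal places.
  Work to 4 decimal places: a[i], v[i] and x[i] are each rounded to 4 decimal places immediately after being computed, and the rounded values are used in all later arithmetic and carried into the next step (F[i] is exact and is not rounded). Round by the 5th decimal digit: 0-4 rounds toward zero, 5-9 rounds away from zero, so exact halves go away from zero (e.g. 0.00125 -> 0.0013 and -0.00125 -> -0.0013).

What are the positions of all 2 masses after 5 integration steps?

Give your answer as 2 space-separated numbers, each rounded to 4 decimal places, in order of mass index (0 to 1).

Answer: 4.3958 8.9772

Derivation:
Step 0: x=[5.0000 9.0000] v=[-1.0000 0.0000]
Step 1: x=[4.8900 9.0000] v=[-1.1000 0.0000]
Step 2: x=[4.7722 8.9989] v=[-1.1780 -0.0110]
Step 3: x=[4.6489 8.9955] v=[-1.2326 -0.0337]
Step 4: x=[4.5226 8.9887] v=[-1.2628 -0.0684]
Step 5: x=[4.3958 8.9772] v=[-1.2685 -0.1150]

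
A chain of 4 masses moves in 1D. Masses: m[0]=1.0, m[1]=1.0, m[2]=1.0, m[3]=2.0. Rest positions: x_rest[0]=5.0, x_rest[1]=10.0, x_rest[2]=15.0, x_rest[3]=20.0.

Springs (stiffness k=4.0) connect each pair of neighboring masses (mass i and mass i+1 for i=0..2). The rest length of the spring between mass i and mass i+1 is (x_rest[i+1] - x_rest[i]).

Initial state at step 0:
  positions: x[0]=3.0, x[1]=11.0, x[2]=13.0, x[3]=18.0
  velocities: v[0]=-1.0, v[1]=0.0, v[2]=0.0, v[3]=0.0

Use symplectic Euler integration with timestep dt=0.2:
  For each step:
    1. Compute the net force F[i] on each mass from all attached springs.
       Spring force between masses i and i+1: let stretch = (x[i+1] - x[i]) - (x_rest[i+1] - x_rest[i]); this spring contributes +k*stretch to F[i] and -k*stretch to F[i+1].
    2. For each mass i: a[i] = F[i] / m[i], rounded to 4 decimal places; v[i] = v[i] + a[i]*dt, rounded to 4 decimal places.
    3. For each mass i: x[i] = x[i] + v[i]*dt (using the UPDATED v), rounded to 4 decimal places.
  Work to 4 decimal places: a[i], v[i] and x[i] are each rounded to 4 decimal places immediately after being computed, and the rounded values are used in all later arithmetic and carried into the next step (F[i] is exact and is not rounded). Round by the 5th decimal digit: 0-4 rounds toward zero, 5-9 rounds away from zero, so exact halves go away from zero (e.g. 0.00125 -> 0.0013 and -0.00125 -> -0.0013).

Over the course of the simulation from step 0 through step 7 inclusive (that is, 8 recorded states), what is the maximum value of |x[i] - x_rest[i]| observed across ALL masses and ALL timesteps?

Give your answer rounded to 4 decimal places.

Answer: 3.4366

Derivation:
Step 0: x=[3.0000 11.0000 13.0000 18.0000] v=[-1.0000 0.0000 0.0000 0.0000]
Step 1: x=[3.2800 10.0400 13.4800 18.0000] v=[1.4000 -4.8000 2.4000 0.0000]
Step 2: x=[3.8416 8.5488 14.1328 18.0384] v=[2.8080 -7.4560 3.2640 0.1920]
Step 3: x=[4.3564 7.1979 14.5171 18.1644] v=[2.5738 -6.7546 1.9213 0.6298]
Step 4: x=[4.5258 6.5634 14.3139 18.3986] v=[0.8470 -3.1724 -1.0162 1.1709]
Step 5: x=[4.2212 6.8430 13.5241 18.7060] v=[-1.5229 1.3979 -3.9488 1.5370]
Step 6: x=[3.5361 7.7721 12.4945 18.9988] v=[-3.4255 4.6453 -5.1482 1.4642]
Step 7: x=[2.7288 8.7790 11.7500 19.1713] v=[-4.0367 5.0344 -3.7227 0.8625]
Max displacement = 3.4366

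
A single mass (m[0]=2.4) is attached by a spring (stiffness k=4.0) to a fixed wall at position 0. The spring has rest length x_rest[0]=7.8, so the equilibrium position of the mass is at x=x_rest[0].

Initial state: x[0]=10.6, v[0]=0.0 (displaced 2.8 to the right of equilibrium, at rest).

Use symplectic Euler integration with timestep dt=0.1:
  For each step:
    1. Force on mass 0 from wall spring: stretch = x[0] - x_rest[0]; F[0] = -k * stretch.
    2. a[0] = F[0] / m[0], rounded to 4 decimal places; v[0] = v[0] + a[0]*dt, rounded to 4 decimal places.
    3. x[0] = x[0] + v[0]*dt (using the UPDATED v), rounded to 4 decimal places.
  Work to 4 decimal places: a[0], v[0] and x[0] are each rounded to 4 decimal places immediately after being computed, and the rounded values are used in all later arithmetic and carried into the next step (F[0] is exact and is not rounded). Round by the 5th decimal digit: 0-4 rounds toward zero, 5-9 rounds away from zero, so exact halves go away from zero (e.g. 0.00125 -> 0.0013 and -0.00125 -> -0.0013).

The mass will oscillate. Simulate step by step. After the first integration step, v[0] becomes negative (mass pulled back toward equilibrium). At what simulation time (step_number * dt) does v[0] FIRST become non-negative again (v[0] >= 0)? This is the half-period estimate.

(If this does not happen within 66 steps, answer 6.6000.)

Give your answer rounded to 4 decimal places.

Step 0: x=[10.6000] v=[0.0000]
Step 1: x=[10.5533] v=[-0.4667]
Step 2: x=[10.4607] v=[-0.9256]
Step 3: x=[10.3238] v=[-1.3691]
Step 4: x=[10.1448] v=[-1.7897]
Step 5: x=[9.9268] v=[-2.1805]
Step 6: x=[9.6733] v=[-2.5350]
Step 7: x=[9.3886] v=[-2.8472]
Step 8: x=[9.0774] v=[-3.1120]
Step 9: x=[8.7449] v=[-3.3249]
Step 10: x=[8.3967] v=[-3.4824]
Step 11: x=[8.0385] v=[-3.5819]
Step 12: x=[7.6763] v=[-3.6217]
Step 13: x=[7.3162] v=[-3.6011]
Step 14: x=[6.9642] v=[-3.5205]
Step 15: x=[6.6261] v=[-3.3812]
Step 16: x=[6.3075] v=[-3.1856]
Step 17: x=[6.0138] v=[-2.9369]
Step 18: x=[5.7499] v=[-2.6392]
Step 19: x=[5.5202] v=[-2.2975]
Step 20: x=[5.3285] v=[-1.9175]
Step 21: x=[5.1779] v=[-1.5056]
Step 22: x=[5.0710] v=[-1.0686]
Step 23: x=[5.0096] v=[-0.6138]
Step 24: x=[4.9947] v=[-0.1487]
Step 25: x=[5.0266] v=[0.3189]
First v>=0 after going negative at step 25, time=2.5000

Answer: 2.5000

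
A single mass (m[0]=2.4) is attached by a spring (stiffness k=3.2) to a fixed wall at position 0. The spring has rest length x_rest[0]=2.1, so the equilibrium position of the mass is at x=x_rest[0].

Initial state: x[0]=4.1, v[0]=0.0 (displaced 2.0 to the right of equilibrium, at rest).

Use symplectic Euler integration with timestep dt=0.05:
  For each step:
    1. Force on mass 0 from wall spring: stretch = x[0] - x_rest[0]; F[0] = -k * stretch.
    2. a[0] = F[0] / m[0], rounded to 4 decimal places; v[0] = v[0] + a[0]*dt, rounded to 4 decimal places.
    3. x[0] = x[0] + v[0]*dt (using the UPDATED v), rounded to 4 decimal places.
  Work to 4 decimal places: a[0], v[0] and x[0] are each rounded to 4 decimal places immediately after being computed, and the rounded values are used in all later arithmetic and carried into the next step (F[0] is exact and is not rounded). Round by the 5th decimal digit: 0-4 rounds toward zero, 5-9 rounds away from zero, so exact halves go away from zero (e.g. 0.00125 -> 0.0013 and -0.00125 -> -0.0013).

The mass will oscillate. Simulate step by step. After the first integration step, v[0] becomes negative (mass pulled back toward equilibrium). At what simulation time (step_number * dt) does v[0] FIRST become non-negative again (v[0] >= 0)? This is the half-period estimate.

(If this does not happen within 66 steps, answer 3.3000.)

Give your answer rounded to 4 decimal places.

Answer: 2.7500

Derivation:
Step 0: x=[4.1000] v=[0.0000]
Step 1: x=[4.0933] v=[-0.1333]
Step 2: x=[4.0800] v=[-0.2662]
Step 3: x=[4.0601] v=[-0.3982]
Step 4: x=[4.0337] v=[-0.5289]
Step 5: x=[4.0008] v=[-0.6578]
Step 6: x=[3.9616] v=[-0.7845]
Step 7: x=[3.9162] v=[-0.9086]
Step 8: x=[3.8647] v=[-1.0297]
Step 9: x=[3.8073] v=[-1.1473]
Step 10: x=[3.7442] v=[-1.2611]
Step 11: x=[3.6757] v=[-1.3707]
Step 12: x=[3.6019] v=[-1.4757]
Step 13: x=[3.5231] v=[-1.5758]
Step 14: x=[3.4396] v=[-1.6707]
Step 15: x=[3.3516] v=[-1.7600]
Step 16: x=[3.2594] v=[-1.8434]
Step 17: x=[3.1634] v=[-1.9207]
Step 18: x=[3.0638] v=[-1.9916]
Step 19: x=[2.9610] v=[-2.0559]
Step 20: x=[2.8553] v=[-2.1133]
Step 21: x=[2.7471] v=[-2.1637]
Step 22: x=[2.6368] v=[-2.2068]
Step 23: x=[2.5247] v=[-2.2426]
Step 24: x=[2.4112] v=[-2.2709]
Step 25: x=[2.2966] v=[-2.2916]
Step 26: x=[2.1814] v=[-2.3047]
Step 27: x=[2.0659] v=[-2.3101]
Step 28: x=[1.9505] v=[-2.3078]
Step 29: x=[1.8356] v=[-2.2978]
Step 30: x=[1.7216] v=[-2.2802]
Step 31: x=[1.6089] v=[-2.2550]
Step 32: x=[1.4978] v=[-2.2223]
Step 33: x=[1.3887] v=[-2.1822]
Step 34: x=[1.2820] v=[-2.1348]
Step 35: x=[1.1780] v=[-2.0803]
Step 36: x=[1.0771] v=[-2.0188]
Step 37: x=[0.9796] v=[-1.9506]
Step 38: x=[0.8858] v=[-1.8759]
Step 39: x=[0.7961] v=[-1.7950]
Step 40: x=[0.7107] v=[-1.7081]
Step 41: x=[0.6299] v=[-1.6155]
Step 42: x=[0.5540] v=[-1.5175]
Step 43: x=[0.4833] v=[-1.4144]
Step 44: x=[0.4180] v=[-1.3066]
Step 45: x=[0.3583] v=[-1.1945]
Step 46: x=[0.3044] v=[-1.0784]
Step 47: x=[0.2565] v=[-0.9587]
Step 48: x=[0.2147] v=[-0.8358]
Step 49: x=[0.1792] v=[-0.7101]
Step 50: x=[0.1501] v=[-0.5820]
Step 51: x=[0.1275] v=[-0.4520]
Step 52: x=[0.1115] v=[-0.3205]
Step 53: x=[0.1021] v=[-0.1879]
Step 54: x=[0.0994] v=[-0.0547]
Step 55: x=[0.1033] v=[0.0787]
First v>=0 after going negative at step 55, time=2.7500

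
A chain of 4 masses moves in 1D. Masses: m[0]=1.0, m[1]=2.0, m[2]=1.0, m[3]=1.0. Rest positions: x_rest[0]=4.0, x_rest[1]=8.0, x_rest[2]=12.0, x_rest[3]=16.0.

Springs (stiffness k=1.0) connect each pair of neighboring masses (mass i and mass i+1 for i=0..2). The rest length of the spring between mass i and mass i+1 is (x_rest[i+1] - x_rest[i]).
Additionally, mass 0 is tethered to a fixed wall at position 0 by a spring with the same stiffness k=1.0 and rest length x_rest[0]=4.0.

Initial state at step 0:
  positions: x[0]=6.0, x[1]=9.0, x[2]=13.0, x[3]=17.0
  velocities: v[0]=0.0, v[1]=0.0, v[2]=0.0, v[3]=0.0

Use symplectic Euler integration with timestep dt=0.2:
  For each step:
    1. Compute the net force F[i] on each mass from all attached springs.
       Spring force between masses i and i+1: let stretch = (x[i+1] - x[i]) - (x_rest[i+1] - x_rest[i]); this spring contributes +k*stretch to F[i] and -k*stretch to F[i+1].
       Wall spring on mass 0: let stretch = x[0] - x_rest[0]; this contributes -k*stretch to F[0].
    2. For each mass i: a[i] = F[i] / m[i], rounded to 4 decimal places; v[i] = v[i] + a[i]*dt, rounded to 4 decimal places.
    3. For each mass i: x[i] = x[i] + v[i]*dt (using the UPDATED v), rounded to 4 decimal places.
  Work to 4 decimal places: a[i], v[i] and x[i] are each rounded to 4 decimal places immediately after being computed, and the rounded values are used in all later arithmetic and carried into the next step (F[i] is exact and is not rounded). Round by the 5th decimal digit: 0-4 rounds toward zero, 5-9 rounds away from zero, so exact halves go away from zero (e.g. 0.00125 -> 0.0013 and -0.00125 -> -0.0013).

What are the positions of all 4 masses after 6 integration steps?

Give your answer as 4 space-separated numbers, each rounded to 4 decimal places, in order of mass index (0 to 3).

Answer: 4.1314 9.2240 13.0412 17.0023

Derivation:
Step 0: x=[6.0000 9.0000 13.0000 17.0000] v=[0.0000 0.0000 0.0000 0.0000]
Step 1: x=[5.8800 9.0200 13.0000 17.0000] v=[-0.6000 0.1000 0.0000 0.0000]
Step 2: x=[5.6504 9.0568 13.0008 17.0000] v=[-1.1480 0.1840 0.0040 0.0000]
Step 3: x=[5.3310 9.1044 13.0038 17.0000] v=[-1.5968 0.2378 0.0150 0.0002]
Step 4: x=[4.9493 9.1545 13.0107 17.0002] v=[-1.9083 0.2504 0.0344 0.0010]
Step 5: x=[4.5379 9.1976 13.0229 17.0008] v=[-2.0571 0.2155 0.0611 0.0031]
Step 6: x=[4.1314 9.2240 13.0412 17.0023] v=[-2.0327 0.1321 0.0916 0.0075]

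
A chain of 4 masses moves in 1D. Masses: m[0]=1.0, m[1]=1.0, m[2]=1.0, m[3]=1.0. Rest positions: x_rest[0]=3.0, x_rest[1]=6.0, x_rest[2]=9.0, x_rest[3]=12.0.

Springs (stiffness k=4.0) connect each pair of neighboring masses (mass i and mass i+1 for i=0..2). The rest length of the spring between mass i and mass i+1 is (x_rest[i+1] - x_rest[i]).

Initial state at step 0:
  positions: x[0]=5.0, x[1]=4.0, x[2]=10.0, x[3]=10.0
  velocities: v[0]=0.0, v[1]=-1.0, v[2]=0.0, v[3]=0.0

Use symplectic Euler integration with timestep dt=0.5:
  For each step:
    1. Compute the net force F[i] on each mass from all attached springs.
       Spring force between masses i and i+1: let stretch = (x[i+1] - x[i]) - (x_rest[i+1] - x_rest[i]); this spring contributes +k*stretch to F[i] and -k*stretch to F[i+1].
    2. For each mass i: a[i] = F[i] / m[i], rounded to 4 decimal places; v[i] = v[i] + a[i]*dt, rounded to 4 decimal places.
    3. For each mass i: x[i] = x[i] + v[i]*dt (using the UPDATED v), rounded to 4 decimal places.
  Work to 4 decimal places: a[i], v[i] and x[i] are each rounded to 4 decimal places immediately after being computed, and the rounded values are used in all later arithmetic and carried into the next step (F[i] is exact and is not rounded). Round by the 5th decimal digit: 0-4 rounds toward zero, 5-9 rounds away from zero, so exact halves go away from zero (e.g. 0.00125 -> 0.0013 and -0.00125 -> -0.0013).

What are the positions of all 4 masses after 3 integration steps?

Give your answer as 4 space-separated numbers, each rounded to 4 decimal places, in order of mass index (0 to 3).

Step 0: x=[5.0000 4.0000 10.0000 10.0000] v=[0.0000 -1.0000 0.0000 0.0000]
Step 1: x=[1.0000 10.5000 4.0000 13.0000] v=[-8.0000 13.0000 -12.0000 6.0000]
Step 2: x=[3.5000 1.0000 13.5000 10.0000] v=[5.0000 -19.0000 19.0000 -6.0000]
Step 3: x=[0.5000 6.5000 7.0000 13.5000] v=[-6.0000 11.0000 -13.0000 7.0000]

Answer: 0.5000 6.5000 7.0000 13.5000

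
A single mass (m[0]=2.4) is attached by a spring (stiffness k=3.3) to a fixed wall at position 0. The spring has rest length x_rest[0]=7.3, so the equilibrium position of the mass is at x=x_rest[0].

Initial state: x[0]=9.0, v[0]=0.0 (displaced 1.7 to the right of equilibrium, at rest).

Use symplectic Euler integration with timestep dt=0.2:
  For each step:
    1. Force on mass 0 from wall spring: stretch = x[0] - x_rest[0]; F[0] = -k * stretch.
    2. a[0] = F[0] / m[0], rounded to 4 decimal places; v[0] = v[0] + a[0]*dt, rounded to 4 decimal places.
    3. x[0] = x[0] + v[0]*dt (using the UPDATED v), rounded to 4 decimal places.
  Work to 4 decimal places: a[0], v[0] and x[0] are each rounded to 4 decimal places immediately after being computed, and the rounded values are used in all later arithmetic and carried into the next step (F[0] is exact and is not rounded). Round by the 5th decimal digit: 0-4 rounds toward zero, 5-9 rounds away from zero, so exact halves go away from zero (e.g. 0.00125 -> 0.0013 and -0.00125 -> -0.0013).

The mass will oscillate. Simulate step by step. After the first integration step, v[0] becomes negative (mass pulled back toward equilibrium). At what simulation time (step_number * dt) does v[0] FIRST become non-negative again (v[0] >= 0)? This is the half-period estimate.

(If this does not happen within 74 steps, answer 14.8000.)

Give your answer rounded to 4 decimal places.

Answer: 2.8000

Derivation:
Step 0: x=[9.0000] v=[0.0000]
Step 1: x=[8.9065] v=[-0.4675]
Step 2: x=[8.7246] v=[-0.9093]
Step 3: x=[8.4644] v=[-1.3011]
Step 4: x=[8.1401] v=[-1.6213]
Step 5: x=[7.7696] v=[-1.8523]
Step 6: x=[7.3733] v=[-1.9814]
Step 7: x=[6.9730] v=[-2.0016]
Step 8: x=[6.5907] v=[-1.9117]
Step 9: x=[6.2474] v=[-1.7166]
Step 10: x=[5.9620] v=[-1.4271]
Step 11: x=[5.7502] v=[-1.0591]
Step 12: x=[5.6236] v=[-0.6329]
Step 13: x=[5.5892] v=[-0.1719]
Step 14: x=[5.6489] v=[0.2986]
First v>=0 after going negative at step 14, time=2.8000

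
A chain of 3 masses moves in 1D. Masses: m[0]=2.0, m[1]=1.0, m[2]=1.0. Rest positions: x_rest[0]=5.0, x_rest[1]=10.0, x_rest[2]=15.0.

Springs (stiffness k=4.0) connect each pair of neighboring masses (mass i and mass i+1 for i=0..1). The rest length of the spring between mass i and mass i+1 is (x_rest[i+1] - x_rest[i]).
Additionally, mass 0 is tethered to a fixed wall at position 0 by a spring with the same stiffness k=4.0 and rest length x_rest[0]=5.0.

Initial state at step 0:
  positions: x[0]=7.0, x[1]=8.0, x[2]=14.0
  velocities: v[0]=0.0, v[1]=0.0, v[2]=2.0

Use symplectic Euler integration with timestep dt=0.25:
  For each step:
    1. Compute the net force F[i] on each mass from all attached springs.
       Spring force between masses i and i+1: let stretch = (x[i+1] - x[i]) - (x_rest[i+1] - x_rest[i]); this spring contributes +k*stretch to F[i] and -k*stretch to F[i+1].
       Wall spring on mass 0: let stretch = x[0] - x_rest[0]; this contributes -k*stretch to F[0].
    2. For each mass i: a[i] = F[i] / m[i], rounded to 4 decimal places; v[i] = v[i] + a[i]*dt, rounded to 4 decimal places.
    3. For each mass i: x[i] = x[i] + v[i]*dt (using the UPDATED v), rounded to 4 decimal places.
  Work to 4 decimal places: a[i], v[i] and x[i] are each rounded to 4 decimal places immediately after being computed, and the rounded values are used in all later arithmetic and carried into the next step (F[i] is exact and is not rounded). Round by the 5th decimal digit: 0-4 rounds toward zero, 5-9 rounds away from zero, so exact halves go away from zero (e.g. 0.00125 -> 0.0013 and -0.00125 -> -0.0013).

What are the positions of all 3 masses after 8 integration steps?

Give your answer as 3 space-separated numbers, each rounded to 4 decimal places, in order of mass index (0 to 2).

Answer: 5.4395 9.8988 17.1598

Derivation:
Step 0: x=[7.0000 8.0000 14.0000] v=[0.0000 0.0000 2.0000]
Step 1: x=[6.2500 9.2500 14.2500] v=[-3.0000 5.0000 1.0000]
Step 2: x=[5.0938 11.0000 14.5000] v=[-4.6250 7.0000 1.0000]
Step 3: x=[4.0391 12.1485 15.1250] v=[-4.2188 4.5938 2.5000]
Step 4: x=[3.4932 12.0137 16.2559] v=[-2.1837 -0.5391 4.5235]
Step 5: x=[3.5757 10.8094 17.5762] v=[0.3300 -4.8174 5.2813]
Step 6: x=[4.1155 9.4883 18.4548] v=[2.1590 -5.2843 3.5145]
Step 7: x=[4.8124 9.0657 18.3418] v=[2.7877 -1.6906 -0.4520]
Step 8: x=[5.4395 9.8988 17.1598] v=[2.5082 3.3322 -4.7281]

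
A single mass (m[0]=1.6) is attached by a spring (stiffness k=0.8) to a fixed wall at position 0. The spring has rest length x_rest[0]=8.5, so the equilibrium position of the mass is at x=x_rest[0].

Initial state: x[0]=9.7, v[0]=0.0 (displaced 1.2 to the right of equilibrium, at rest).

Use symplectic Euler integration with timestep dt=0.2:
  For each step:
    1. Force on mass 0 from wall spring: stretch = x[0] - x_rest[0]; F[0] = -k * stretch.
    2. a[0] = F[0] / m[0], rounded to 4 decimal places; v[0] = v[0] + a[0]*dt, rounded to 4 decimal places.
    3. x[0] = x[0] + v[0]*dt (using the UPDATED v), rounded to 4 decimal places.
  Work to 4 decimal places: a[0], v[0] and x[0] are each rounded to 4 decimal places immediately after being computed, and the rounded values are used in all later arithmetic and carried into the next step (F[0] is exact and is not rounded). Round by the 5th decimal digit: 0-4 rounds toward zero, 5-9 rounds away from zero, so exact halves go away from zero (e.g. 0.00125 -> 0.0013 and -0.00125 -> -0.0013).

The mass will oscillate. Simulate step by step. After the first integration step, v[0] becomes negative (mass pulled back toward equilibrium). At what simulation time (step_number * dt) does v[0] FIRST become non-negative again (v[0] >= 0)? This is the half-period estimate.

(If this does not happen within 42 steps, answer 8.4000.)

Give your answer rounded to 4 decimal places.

Step 0: x=[9.7000] v=[0.0000]
Step 1: x=[9.6760] v=[-0.1200]
Step 2: x=[9.6285] v=[-0.2376]
Step 3: x=[9.5584] v=[-0.3505]
Step 4: x=[9.4671] v=[-0.4563]
Step 5: x=[9.3565] v=[-0.5530]
Step 6: x=[9.2288] v=[-0.6387]
Step 7: x=[9.0865] v=[-0.7116]
Step 8: x=[8.9324] v=[-0.7703]
Step 9: x=[8.7697] v=[-0.8135]
Step 10: x=[8.6016] v=[-0.8405]
Step 11: x=[8.4315] v=[-0.8507]
Step 12: x=[8.2627] v=[-0.8438]
Step 13: x=[8.0987] v=[-0.8201]
Step 14: x=[7.9427] v=[-0.7800]
Step 15: x=[7.7978] v=[-0.7243]
Step 16: x=[7.6670] v=[-0.6541]
Step 17: x=[7.5528] v=[-0.5708]
Step 18: x=[7.4576] v=[-0.4761]
Step 19: x=[7.3832] v=[-0.3719]
Step 20: x=[7.3312] v=[-0.2602]
Step 21: x=[7.3025] v=[-0.1433]
Step 22: x=[7.2978] v=[-0.0235]
Step 23: x=[7.3171] v=[0.0967]
First v>=0 after going negative at step 23, time=4.6000

Answer: 4.6000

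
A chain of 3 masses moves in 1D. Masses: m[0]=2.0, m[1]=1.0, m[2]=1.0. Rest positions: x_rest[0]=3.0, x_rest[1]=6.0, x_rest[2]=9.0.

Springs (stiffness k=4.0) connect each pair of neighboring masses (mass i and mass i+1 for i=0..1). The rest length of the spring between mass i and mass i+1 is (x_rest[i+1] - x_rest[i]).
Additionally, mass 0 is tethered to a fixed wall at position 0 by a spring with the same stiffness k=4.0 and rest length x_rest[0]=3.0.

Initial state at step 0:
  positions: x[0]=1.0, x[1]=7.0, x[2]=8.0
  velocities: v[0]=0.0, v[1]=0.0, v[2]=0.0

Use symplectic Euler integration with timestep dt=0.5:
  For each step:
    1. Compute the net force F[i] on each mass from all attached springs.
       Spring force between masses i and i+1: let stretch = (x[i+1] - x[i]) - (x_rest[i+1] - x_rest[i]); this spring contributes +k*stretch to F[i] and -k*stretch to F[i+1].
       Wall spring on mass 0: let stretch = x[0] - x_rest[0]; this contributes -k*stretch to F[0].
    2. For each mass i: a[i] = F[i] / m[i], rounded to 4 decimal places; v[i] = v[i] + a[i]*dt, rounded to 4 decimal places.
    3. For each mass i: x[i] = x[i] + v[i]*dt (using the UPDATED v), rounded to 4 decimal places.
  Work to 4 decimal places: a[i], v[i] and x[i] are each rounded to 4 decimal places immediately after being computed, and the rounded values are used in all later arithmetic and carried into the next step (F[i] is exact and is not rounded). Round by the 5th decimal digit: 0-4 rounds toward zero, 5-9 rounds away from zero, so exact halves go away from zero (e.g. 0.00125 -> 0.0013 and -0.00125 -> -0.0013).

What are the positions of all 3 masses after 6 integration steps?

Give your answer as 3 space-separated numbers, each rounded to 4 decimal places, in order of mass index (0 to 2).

Step 0: x=[1.0000 7.0000 8.0000] v=[0.0000 0.0000 0.0000]
Step 1: x=[3.5000 2.0000 10.0000] v=[5.0000 -10.0000 4.0000]
Step 2: x=[3.5000 6.5000 7.0000] v=[0.0000 9.0000 -6.0000]
Step 3: x=[3.2500 8.5000 6.5000] v=[-0.5000 4.0000 -1.0000]
Step 4: x=[4.0000 3.2500 11.0000] v=[1.5000 -10.5000 9.0000]
Step 5: x=[2.3750 6.5000 10.7500] v=[-3.2500 6.5000 -0.5000]
Step 6: x=[1.6250 9.8750 9.2500] v=[-1.5000 6.7500 -3.0000]

Answer: 1.6250 9.8750 9.2500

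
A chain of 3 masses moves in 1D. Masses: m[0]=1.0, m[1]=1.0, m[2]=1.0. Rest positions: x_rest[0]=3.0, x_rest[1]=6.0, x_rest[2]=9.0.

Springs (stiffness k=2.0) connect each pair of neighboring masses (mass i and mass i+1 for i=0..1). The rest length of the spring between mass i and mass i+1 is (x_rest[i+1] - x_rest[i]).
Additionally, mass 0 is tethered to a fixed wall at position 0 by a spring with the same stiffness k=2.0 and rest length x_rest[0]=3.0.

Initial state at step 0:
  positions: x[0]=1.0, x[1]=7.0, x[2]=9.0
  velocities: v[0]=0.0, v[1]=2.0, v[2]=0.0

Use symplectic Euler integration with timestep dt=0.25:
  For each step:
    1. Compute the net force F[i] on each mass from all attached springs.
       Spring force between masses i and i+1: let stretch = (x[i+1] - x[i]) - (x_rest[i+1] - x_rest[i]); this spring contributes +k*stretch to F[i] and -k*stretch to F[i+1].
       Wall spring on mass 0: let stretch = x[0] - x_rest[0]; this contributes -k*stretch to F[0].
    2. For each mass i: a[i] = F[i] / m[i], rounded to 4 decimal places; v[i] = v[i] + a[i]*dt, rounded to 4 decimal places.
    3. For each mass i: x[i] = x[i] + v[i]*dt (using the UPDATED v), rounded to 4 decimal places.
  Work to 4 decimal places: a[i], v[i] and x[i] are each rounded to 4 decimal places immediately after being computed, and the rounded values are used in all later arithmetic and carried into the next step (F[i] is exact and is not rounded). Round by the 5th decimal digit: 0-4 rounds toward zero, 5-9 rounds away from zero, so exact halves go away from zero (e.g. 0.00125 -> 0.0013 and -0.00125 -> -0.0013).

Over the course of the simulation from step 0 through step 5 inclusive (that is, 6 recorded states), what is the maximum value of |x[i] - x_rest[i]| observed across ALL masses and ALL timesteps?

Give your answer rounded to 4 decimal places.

Step 0: x=[1.0000 7.0000 9.0000] v=[0.0000 2.0000 0.0000]
Step 1: x=[1.6250 7.0000 9.1250] v=[2.5000 0.0000 0.5000]
Step 2: x=[2.7188 6.5938 9.3594] v=[4.3750 -1.6250 0.9375]
Step 3: x=[3.9571 6.0489 9.6231] v=[4.9531 -2.1797 1.0547]
Step 4: x=[4.9622 5.6893 9.8150] v=[4.0205 -1.4385 0.7676]
Step 5: x=[5.4380 5.7545 9.8662] v=[1.9030 0.2608 0.2048]
Max displacement = 2.4380

Answer: 2.4380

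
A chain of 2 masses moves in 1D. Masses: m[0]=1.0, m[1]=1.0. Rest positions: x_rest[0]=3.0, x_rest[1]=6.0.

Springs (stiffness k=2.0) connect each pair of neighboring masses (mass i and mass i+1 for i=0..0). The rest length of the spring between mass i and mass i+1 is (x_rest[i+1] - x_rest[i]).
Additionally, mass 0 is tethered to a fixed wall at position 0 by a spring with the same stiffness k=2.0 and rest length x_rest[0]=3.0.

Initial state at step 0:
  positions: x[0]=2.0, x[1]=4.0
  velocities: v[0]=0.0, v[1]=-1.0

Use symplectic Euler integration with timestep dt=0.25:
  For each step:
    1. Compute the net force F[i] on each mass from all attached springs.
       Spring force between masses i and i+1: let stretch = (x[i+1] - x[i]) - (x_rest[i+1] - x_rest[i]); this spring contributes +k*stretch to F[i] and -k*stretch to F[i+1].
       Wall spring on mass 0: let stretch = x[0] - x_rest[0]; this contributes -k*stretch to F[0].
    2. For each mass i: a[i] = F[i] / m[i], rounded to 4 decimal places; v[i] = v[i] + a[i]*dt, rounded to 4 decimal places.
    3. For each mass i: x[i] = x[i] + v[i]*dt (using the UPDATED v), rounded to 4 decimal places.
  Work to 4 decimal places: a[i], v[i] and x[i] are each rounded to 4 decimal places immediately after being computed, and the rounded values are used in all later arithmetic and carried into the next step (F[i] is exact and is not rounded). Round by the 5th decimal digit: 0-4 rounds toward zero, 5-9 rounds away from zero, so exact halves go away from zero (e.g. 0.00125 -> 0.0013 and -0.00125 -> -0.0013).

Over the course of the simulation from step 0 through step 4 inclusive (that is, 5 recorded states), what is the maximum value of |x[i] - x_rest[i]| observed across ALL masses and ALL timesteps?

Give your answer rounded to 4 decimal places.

Answer: 2.1250

Derivation:
Step 0: x=[2.0000 4.0000] v=[0.0000 -1.0000]
Step 1: x=[2.0000 3.8750] v=[0.0000 -0.5000]
Step 2: x=[1.9844 3.8906] v=[-0.0625 0.0625]
Step 3: x=[1.9590 4.0430] v=[-0.1016 0.6094]
Step 4: x=[1.9492 4.3099] v=[-0.0391 1.0674]
Max displacement = 2.1250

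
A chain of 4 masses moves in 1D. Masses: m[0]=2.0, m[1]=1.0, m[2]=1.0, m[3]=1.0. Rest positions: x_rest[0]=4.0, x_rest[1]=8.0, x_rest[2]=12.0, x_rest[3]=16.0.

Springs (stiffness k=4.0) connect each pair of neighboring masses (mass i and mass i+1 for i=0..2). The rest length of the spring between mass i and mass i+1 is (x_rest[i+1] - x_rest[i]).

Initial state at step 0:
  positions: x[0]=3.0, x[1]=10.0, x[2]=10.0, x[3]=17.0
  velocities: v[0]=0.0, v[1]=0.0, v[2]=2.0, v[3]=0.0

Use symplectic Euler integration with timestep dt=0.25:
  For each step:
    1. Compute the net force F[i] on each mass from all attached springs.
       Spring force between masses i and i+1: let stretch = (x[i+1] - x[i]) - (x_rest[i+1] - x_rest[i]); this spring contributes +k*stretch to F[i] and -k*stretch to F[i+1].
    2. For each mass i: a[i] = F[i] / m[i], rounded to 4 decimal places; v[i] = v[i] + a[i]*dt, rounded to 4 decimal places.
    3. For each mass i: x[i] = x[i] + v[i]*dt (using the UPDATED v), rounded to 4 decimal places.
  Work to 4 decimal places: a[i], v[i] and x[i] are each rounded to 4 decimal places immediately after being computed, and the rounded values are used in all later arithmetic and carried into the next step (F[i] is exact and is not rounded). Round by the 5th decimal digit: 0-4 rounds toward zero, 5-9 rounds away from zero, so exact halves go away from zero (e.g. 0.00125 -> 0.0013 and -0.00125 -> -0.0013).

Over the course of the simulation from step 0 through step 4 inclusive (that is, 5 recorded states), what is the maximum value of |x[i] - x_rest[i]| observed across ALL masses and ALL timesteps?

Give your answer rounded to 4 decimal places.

Answer: 2.9453

Derivation:
Step 0: x=[3.0000 10.0000 10.0000 17.0000] v=[0.0000 0.0000 2.0000 0.0000]
Step 1: x=[3.3750 8.2500 12.2500 16.2500] v=[1.5000 -7.0000 9.0000 -3.0000]
Step 2: x=[3.8594 6.2813 14.5000 15.5000] v=[1.9375 -7.8750 9.0000 -3.0000]
Step 3: x=[4.1465 5.7618 14.9453 15.5000] v=[1.1485 -2.0782 1.7813 0.0000]
Step 4: x=[4.1355 7.1343 13.2334 16.3613] v=[-0.0439 5.4900 -6.8475 3.4453]
Max displacement = 2.9453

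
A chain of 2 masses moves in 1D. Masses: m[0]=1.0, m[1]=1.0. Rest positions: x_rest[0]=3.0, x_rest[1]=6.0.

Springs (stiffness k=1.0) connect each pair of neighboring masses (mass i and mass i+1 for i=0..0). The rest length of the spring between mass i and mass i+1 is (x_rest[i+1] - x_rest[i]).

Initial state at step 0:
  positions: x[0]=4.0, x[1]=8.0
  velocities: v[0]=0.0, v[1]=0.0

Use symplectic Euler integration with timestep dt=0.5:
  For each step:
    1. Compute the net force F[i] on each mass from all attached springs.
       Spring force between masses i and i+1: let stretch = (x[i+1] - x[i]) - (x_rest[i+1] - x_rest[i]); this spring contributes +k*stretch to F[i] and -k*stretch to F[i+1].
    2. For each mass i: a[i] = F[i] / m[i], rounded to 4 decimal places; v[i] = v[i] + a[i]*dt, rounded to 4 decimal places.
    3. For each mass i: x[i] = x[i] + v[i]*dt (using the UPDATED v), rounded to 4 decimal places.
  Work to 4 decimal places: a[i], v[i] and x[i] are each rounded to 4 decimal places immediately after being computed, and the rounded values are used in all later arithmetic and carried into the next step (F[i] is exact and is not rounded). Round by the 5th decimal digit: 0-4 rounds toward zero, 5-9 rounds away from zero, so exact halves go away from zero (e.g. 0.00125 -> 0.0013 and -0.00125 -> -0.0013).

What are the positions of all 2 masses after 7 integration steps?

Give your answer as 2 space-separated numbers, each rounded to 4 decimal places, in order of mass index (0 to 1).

Step 0: x=[4.0000 8.0000] v=[0.0000 0.0000]
Step 1: x=[4.2500 7.7500] v=[0.5000 -0.5000]
Step 2: x=[4.6250 7.3750] v=[0.7500 -0.7500]
Step 3: x=[4.9375 7.0625] v=[0.6250 -0.6250]
Step 4: x=[5.0313 6.9688] v=[0.1875 -0.1875]
Step 5: x=[4.8594 7.1407] v=[-0.3438 0.3438]
Step 6: x=[4.5078 7.4923] v=[-0.7032 0.7032]
Step 7: x=[4.1523 7.8478] v=[-0.7110 0.7110]

Answer: 4.1523 7.8478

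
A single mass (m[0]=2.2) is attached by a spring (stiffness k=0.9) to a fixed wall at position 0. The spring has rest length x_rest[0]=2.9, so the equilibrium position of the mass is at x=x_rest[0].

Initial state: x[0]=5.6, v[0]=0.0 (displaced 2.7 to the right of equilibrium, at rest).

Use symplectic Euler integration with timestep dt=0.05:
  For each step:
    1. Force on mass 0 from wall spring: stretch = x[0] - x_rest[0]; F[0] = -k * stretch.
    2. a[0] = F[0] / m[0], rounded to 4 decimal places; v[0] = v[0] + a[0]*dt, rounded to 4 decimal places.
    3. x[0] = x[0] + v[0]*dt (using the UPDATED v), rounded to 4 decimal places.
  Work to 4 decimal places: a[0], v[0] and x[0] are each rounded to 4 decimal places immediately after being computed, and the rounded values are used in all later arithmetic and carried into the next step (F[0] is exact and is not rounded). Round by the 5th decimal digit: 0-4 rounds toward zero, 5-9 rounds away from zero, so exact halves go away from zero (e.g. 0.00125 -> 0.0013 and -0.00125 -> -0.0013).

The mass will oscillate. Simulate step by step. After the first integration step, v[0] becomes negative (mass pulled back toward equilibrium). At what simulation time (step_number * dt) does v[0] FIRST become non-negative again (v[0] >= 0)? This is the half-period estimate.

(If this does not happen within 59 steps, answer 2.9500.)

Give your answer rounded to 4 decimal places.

Answer: 2.9500

Derivation:
Step 0: x=[5.6000] v=[0.0000]
Step 1: x=[5.5972] v=[-0.0552]
Step 2: x=[5.5917] v=[-0.1104]
Step 3: x=[5.5834] v=[-0.1655]
Step 4: x=[5.5724] v=[-0.2204]
Step 5: x=[5.5586] v=[-0.2751]
Step 6: x=[5.5421] v=[-0.3295]
Step 7: x=[5.5229] v=[-0.3835]
Step 8: x=[5.5010] v=[-0.4372]
Step 9: x=[5.4765] v=[-0.4904]
Step 10: x=[5.4493] v=[-0.5431]
Step 11: x=[5.4195] v=[-0.5952]
Step 12: x=[5.3872] v=[-0.6467]
Step 13: x=[5.3523] v=[-0.6976]
Step 14: x=[5.3149] v=[-0.7478]
Step 15: x=[5.2750] v=[-0.7972]
Step 16: x=[5.2327] v=[-0.8458]
Step 17: x=[5.1880] v=[-0.8935]
Step 18: x=[5.1410] v=[-0.9403]
Step 19: x=[5.0917] v=[-0.9861]
Step 20: x=[5.0402] v=[-1.0309]
Step 21: x=[4.9865] v=[-1.0747]
Step 22: x=[4.9306] v=[-1.1174]
Step 23: x=[4.8727] v=[-1.1589]
Step 24: x=[4.8127] v=[-1.1993]
Step 25: x=[4.7508] v=[-1.2384]
Step 26: x=[4.6870] v=[-1.2763]
Step 27: x=[4.6214] v=[-1.3129]
Step 28: x=[4.5540] v=[-1.3481]
Step 29: x=[4.4849] v=[-1.3819]
Step 30: x=[4.4142] v=[-1.4143]
Step 31: x=[4.3419] v=[-1.4453]
Step 32: x=[4.2682] v=[-1.4748]
Step 33: x=[4.1931] v=[-1.5028]
Step 34: x=[4.1166] v=[-1.5293]
Step 35: x=[4.0389] v=[-1.5542]
Step 36: x=[3.9600] v=[-1.5775]
Step 37: x=[3.8800] v=[-1.5992]
Step 38: x=[3.7990] v=[-1.6192]
Step 39: x=[3.7171] v=[-1.6376]
Step 40: x=[3.6344] v=[-1.6543]
Step 41: x=[3.5509] v=[-1.6693]
Step 42: x=[3.4668] v=[-1.6826]
Step 43: x=[3.3821] v=[-1.6942]
Step 44: x=[3.2969] v=[-1.7041]
Step 45: x=[3.2113] v=[-1.7122]
Step 46: x=[3.1254] v=[-1.7186]
Step 47: x=[3.0392] v=[-1.7232]
Step 48: x=[2.9529] v=[-1.7260]
Step 49: x=[2.8665] v=[-1.7271]
Step 50: x=[2.7802] v=[-1.7264]
Step 51: x=[2.6940] v=[-1.7240]
Step 52: x=[2.6080] v=[-1.7198]
Step 53: x=[2.5223] v=[-1.7138]
Step 54: x=[2.4370] v=[-1.7061]
Step 55: x=[2.3522] v=[-1.6966]
Step 56: x=[2.2679] v=[-1.6854]
Step 57: x=[2.1843] v=[-1.6725]
Step 58: x=[2.1014] v=[-1.6579]
Step 59: x=[2.0193] v=[-1.6416]
v[0] did not become non-negative within 59 steps; using fallback time=2.9500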